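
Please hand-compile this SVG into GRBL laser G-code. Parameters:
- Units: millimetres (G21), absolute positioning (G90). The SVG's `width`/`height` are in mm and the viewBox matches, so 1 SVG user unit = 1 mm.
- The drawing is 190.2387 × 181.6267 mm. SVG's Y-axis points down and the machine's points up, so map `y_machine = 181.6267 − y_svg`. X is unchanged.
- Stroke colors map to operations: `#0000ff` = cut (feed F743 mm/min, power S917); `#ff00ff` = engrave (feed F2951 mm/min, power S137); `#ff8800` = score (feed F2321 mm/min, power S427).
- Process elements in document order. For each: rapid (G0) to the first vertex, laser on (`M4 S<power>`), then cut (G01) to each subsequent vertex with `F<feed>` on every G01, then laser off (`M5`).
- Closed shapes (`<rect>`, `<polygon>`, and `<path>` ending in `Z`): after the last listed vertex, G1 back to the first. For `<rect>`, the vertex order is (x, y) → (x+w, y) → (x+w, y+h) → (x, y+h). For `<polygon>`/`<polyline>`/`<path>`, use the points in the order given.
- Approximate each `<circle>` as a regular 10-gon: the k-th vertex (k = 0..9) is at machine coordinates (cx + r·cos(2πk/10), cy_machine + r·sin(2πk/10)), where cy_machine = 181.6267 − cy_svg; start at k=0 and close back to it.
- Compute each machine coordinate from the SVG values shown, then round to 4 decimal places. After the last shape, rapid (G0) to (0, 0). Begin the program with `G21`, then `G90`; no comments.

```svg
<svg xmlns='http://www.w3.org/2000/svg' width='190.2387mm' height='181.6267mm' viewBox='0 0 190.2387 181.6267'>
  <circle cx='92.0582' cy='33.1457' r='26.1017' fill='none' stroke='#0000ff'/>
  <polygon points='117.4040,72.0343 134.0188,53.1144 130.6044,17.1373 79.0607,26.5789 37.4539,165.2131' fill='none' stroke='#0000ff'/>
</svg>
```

G21
G90
G0 X118.1599 Y148.4810
M4 S917
G01 X113.1749 Y163.8232 F743
G01 X100.1241 Y173.3052 F743
G01 X83.9923 Y173.3052 F743
G01 X70.9415 Y163.8232 F743
G01 X65.9565 Y148.4810 F743
G01 X70.9415 Y133.1388 F743
G01 X83.9923 Y123.6568 F743
G01 X100.1241 Y123.6568 F743
G01 X113.1749 Y133.1388 F743
G01 X118.1599 Y148.4810 F743
M5
G0 X117.4040 Y109.5924
M4 S917
G01 X134.0188 Y128.5123 F743
G01 X130.6044 Y164.4894 F743
G01 X79.0607 Y155.0478 F743
G01 X37.4539 Y16.4136 F743
G01 X117.4040 Y109.5924 F743
M5
G0 X0.0000 Y0.0000

Since the viewBox matches the mm dimensions, user units are millimetres directly. The only transform is the Y-flip y_m = 181.6267 − y_svg.

Shape 1 is a circle drawn with `<circle>`. Its stroke #0000ff means cut at S917, F743. After flipping Y the toolpath is (118.1599,148.4810) → (113.1749,163.8232) → (100.1241,173.3052) → (83.9923,173.3052) → (70.9415,163.8232) → (65.9565,148.4810) → (70.9415,133.1388) → (83.9923,123.6568) → (100.1241,123.6568) → (113.1749,133.1388) → (118.1599,148.4810), returning to the start.

Shape 2 is a closed polygon drawn with `<polygon>`. Its stroke #0000ff means cut at S917, F743. After flipping Y the toolpath is (117.4040,109.5924) → (134.0188,128.5123) → (130.6044,164.4894) → (79.0607,155.0478) → (37.4539,16.4136) → (117.4040,109.5924), returning to the start.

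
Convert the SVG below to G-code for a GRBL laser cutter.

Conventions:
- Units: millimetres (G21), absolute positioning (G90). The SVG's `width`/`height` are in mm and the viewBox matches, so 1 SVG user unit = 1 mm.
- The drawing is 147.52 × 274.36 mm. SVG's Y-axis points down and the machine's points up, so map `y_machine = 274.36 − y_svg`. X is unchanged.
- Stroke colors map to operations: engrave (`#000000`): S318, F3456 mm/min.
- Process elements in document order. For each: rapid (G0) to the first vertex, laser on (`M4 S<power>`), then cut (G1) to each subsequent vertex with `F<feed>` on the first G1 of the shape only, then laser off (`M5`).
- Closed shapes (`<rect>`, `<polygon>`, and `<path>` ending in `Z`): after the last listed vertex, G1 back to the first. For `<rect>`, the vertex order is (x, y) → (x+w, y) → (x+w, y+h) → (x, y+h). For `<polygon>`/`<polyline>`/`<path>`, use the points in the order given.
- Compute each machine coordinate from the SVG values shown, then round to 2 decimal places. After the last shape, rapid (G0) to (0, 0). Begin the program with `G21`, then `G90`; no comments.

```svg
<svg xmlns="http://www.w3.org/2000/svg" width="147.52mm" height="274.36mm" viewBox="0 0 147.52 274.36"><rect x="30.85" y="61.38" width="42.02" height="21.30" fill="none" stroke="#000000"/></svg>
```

G21
G90
G0 X30.85 Y212.98
M4 S318
G1 X72.87 Y212.98 F3456
G1 X72.87 Y191.68
G1 X30.85 Y191.68
G1 X30.85 Y212.98
M5
G0 X0.00 Y0.00

Since the viewBox matches the mm dimensions, user units are millimetres directly. The only transform is the Y-flip y_m = 274.36 − y_svg.

Shape 1 is a rectangle drawn with `<rect>`. Its stroke #000000 means engrave at S318, F3456. After flipping Y the toolpath is (30.85,212.98) → (72.87,212.98) → (72.87,191.68) → (30.85,191.68) → (30.85,212.98), returning to the start.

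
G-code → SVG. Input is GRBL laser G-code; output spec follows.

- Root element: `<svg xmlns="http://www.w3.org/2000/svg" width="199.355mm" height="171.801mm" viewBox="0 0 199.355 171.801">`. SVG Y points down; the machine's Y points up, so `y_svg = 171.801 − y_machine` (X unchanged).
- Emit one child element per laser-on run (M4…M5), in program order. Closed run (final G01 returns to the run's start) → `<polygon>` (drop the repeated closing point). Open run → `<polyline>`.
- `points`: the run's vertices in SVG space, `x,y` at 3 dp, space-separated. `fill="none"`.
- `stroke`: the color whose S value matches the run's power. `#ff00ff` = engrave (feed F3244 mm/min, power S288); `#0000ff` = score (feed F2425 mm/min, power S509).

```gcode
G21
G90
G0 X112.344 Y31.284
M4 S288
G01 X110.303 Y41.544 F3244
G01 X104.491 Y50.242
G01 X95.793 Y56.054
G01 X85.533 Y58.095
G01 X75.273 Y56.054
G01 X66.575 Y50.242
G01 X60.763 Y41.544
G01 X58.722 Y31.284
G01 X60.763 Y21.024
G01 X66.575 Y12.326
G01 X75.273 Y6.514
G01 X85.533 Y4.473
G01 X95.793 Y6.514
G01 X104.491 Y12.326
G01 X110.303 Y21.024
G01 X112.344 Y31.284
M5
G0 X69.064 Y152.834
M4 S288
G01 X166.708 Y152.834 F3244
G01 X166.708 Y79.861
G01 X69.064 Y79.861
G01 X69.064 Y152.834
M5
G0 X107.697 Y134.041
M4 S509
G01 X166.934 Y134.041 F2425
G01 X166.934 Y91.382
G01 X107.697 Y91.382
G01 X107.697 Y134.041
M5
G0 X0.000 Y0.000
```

<svg xmlns="http://www.w3.org/2000/svg" width="199.355mm" height="171.801mm" viewBox="0 0 199.355 171.801">
  <polygon points="112.344,140.517 110.303,130.257 104.491,121.559 95.793,115.747 85.533,113.706 75.273,115.747 66.575,121.559 60.763,130.257 58.722,140.517 60.763,150.777 66.575,159.475 75.273,165.287 85.533,167.328 95.793,165.287 104.491,159.475 110.303,150.777" fill="none" stroke="#ff00ff"/>
  <polygon points="69.064,18.967 166.708,18.967 166.708,91.940 69.064,91.940" fill="none" stroke="#ff00ff"/>
  <polygon points="107.697,37.760 166.934,37.760 166.934,80.419 107.697,80.419" fill="none" stroke="#0000ff"/>
</svg>

Machine Y-up, SVG Y-down with viewBox height 171.801, so y_svg = 171.801 − y_machine; X carries over.

Run 1: S288 ⇒ engrave layer `#ff00ff`. The run returns to its start, so emit a `<polygon>` with points (Y-flipped): 112.344,140.517 110.303,130.257 104.491,121.559 95.793,115.747 85.533,113.706 75.273,115.747 66.575,121.559 60.763,130.257 58.722,140.517 60.763,150.777 66.575,159.475 75.273,165.287 85.533,167.328 95.793,165.287 104.491,159.475 110.303,150.777.

Run 2: power S288 maps to stroke `#ff00ff` (engrave). The run returns to its start, so emit a `<polygon>` with points (Y-flipped): 69.064,18.967 166.708,18.967 166.708,91.940 69.064,91.940.

Run 3: power S509 maps to stroke `#0000ff` (score). The run returns to its start, so emit a `<polygon>` with points (Y-flipped): 107.697,37.760 166.934,37.760 166.934,80.419 107.697,80.419.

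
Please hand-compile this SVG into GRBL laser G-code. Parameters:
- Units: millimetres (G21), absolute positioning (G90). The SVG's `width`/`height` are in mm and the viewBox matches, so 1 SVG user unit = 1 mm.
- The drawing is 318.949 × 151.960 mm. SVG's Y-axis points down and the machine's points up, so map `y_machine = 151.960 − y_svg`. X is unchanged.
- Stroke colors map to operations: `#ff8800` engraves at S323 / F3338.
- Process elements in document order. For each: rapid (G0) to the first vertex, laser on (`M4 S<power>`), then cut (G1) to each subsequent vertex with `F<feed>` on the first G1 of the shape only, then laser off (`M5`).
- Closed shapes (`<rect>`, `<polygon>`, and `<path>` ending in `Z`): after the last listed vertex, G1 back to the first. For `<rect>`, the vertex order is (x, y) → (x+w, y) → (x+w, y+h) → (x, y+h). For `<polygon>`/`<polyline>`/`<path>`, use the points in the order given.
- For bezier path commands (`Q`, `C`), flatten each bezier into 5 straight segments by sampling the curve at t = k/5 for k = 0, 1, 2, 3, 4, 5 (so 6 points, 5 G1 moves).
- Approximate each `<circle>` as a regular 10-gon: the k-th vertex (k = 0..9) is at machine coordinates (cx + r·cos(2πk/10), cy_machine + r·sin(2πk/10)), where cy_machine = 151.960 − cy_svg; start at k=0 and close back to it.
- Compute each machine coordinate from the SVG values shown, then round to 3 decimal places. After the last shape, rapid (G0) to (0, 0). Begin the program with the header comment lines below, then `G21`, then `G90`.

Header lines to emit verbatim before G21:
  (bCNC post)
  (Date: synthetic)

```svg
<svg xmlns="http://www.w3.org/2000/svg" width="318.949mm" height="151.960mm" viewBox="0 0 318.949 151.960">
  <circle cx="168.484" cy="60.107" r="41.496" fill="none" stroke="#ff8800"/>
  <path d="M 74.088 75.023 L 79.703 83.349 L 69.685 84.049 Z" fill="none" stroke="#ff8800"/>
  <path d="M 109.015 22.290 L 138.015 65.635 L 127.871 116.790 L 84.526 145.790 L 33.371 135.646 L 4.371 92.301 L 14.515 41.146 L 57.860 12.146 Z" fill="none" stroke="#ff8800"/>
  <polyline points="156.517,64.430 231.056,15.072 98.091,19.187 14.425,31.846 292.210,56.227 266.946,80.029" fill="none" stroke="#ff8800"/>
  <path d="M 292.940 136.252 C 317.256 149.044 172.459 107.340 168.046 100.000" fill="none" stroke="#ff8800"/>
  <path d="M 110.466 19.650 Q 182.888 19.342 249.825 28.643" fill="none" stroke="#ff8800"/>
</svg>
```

viewBox `0 0 318.949 151.960` with mm width/height → 1 unit = 1 mm. Flip: y_m = 151.960 − y_svg.

**Shape 1** — `<circle>` circle, stroke `#ff8800` → engrave (S323, F3338). Machine vertices: (209.980,91.853) → (202.055,116.244) → (181.307,131.318) → (155.661,131.318) → (134.913,116.244) → (126.988,91.853) → (134.913,67.462) → (155.661,52.388) → (181.307,52.388) → (202.055,67.462) → (209.980,91.853). Closed: final G1 returns to the first vertex.

**Shape 2** — `<path>` regular polygon, stroke `#ff8800` → engrave (S323, F3338). Machine vertices: (74.088,76.937) → (79.703,68.611) → (69.685,67.911) → (74.088,76.937). Closed: final G1 returns to the first vertex.

**Shape 3** — `<path>` regular polygon, stroke `#ff8800` → engrave (S323, F3338). Machine vertices: (109.015,129.670) → (138.015,86.325) → (127.871,35.170) → (84.526,6.170) → (33.371,16.314) → (4.371,59.659) → (14.515,110.814) → (57.860,139.814) → (109.015,129.670). Closed: final G1 returns to the first vertex.

**Shape 4** — `<polyline>` open polyline, stroke `#ff8800` → engrave (S323, F3338). Machine vertices: (156.517,87.530) → (231.056,136.888) → (98.091,132.773) → (14.425,120.114) → (292.210,95.733) → (266.946,71.931). Open path.

**Shape 5** — `<path>` cubic bezier, stroke `#ff8800` → engrave (S323, F3338). Control points (SVG): P0=(292.940,136.252), P1=(317.256,149.044), P2=(172.459,107.340), P3=(168.046,100.000); sampled at t=k/5. Machine vertices: (292.940,15.708) → (289.712,13.861) → (260.753,20.829) → (220.918,32.344) → (185.064,44.143) → (168.046,51.960). Open path.

**Shape 6** — `<path>` quadratic bezier, stroke `#ff8800` → engrave (S323, F3338). Control points (SVG): P0=(110.466,19.650), P1=(182.888,19.342), P2=(249.825,28.643); sampled at t=k/5. Machine vertices: (110.466,132.310) → (139.215,132.049) → (167.526,131.019) → (195.398,129.220) → (222.831,126.653) → (249.825,123.317). Open path.

(bCNC post)
(Date: synthetic)
G21
G90
G0 X209.980 Y91.853
M4 S323
G1 X202.055 Y116.244 F3338
G1 X181.307 Y131.318
G1 X155.661 Y131.318
G1 X134.913 Y116.244
G1 X126.988 Y91.853
G1 X134.913 Y67.462
G1 X155.661 Y52.388
G1 X181.307 Y52.388
G1 X202.055 Y67.462
G1 X209.980 Y91.853
M5
G0 X74.088 Y76.937
M4 S323
G1 X79.703 Y68.611 F3338
G1 X69.685 Y67.911
G1 X74.088 Y76.937
M5
G0 X109.015 Y129.670
M4 S323
G1 X138.015 Y86.325 F3338
G1 X127.871 Y35.170
G1 X84.526 Y6.170
G1 X33.371 Y16.314
G1 X4.371 Y59.659
G1 X14.515 Y110.814
G1 X57.860 Y139.814
G1 X109.015 Y129.670
M5
G0 X156.517 Y87.530
M4 S323
G1 X231.056 Y136.888 F3338
G1 X98.091 Y132.773
G1 X14.425 Y120.114
G1 X292.210 Y95.733
G1 X266.946 Y71.931
M5
G0 X292.940 Y15.708
M4 S323
G1 X289.712 Y13.861 F3338
G1 X260.753 Y20.829
G1 X220.918 Y32.344
G1 X185.064 Y44.143
G1 X168.046 Y51.960
M5
G0 X110.466 Y132.310
M4 S323
G1 X139.215 Y132.049 F3338
G1 X167.526 Y131.019
G1 X195.398 Y129.220
G1 X222.831 Y126.653
G1 X249.825 Y123.317
M5
G0 X0.000 Y0.000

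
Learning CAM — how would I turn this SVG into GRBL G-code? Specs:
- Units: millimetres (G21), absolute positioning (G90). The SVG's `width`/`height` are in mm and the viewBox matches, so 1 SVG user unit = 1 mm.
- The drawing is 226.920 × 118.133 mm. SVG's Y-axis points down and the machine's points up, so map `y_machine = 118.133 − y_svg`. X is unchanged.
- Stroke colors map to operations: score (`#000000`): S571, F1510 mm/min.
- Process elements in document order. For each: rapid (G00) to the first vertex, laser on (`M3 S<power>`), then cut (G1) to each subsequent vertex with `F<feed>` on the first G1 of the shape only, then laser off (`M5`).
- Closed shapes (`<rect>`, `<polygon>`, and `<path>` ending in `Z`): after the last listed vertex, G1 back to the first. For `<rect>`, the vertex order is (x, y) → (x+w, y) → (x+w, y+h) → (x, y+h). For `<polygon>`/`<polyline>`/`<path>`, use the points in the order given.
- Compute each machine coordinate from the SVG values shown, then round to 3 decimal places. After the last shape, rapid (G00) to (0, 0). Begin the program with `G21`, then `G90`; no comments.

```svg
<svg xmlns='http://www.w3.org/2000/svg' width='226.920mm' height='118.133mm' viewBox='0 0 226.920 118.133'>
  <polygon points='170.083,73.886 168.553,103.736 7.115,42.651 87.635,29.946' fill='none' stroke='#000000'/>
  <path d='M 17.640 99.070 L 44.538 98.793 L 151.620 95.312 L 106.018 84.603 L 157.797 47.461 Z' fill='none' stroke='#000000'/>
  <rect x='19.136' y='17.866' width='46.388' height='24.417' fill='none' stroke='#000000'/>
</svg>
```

Since the viewBox matches the mm dimensions, user units are millimetres directly. The only transform is the Y-flip y_m = 118.133 − y_svg.

Shape 1 is a closed polygon drawn with `<polygon>`. Its stroke #000000 means score at S571, F1510. After flipping Y the toolpath is (170.083,44.247) → (168.553,14.397) → (7.115,75.482) → (87.635,88.187) → (170.083,44.247), returning to the start.

Shape 2 is a closed polygon drawn with `<path>`. Its stroke #000000 means score at S571, F1510. After flipping Y the toolpath is (17.640,19.063) → (44.538,19.340) → (151.620,22.821) → (106.018,33.530) → (157.797,70.672) → (17.640,19.063), returning to the start.

Shape 3 is a rectangle drawn with `<rect>`. Its stroke #000000 means score at S571, F1510. After flipping Y the toolpath is (19.136,100.267) → (65.524,100.267) → (65.524,75.850) → (19.136,75.850) → (19.136,100.267), returning to the start.

G21
G90
G00 X170.083 Y44.247
M3 S571
G1 X168.553 Y14.397 F1510
G1 X7.115 Y75.482
G1 X87.635 Y88.187
G1 X170.083 Y44.247
M5
G00 X17.640 Y19.063
M3 S571
G1 X44.538 Y19.340 F1510
G1 X151.620 Y22.821
G1 X106.018 Y33.530
G1 X157.797 Y70.672
G1 X17.640 Y19.063
M5
G00 X19.136 Y100.267
M3 S571
G1 X65.524 Y100.267 F1510
G1 X65.524 Y75.850
G1 X19.136 Y75.850
G1 X19.136 Y100.267
M5
G00 X0.000 Y0.000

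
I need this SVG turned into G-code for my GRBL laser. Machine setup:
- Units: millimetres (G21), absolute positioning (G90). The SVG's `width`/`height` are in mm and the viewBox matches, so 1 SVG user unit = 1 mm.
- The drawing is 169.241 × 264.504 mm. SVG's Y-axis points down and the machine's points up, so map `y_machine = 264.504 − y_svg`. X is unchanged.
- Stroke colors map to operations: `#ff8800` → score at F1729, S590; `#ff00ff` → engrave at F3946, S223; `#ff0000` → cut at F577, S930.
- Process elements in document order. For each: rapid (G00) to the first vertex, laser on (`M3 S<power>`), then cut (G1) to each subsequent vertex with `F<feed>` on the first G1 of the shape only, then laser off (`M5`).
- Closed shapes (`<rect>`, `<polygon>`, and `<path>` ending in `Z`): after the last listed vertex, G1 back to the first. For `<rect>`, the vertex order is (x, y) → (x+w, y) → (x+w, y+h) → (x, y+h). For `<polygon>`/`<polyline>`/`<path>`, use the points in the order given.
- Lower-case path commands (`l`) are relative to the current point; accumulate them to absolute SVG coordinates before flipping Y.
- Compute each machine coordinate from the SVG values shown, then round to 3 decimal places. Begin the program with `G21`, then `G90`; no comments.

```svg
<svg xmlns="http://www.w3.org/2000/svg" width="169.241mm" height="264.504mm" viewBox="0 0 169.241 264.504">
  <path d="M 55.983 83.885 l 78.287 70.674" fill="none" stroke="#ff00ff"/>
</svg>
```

viewBox `0 0 169.241 264.504` with mm width/height → 1 unit = 1 mm. Flip: y_m = 264.504 − y_svg.

**Shape 1** — `<path>` line segment, stroke `#ff00ff` → engrave (S223, F3946). Machine vertices: (55.983,180.619) → (134.270,109.945). Open path.

G21
G90
G00 X55.983 Y180.619
M3 S223
G1 X134.270 Y109.945 F3946
M5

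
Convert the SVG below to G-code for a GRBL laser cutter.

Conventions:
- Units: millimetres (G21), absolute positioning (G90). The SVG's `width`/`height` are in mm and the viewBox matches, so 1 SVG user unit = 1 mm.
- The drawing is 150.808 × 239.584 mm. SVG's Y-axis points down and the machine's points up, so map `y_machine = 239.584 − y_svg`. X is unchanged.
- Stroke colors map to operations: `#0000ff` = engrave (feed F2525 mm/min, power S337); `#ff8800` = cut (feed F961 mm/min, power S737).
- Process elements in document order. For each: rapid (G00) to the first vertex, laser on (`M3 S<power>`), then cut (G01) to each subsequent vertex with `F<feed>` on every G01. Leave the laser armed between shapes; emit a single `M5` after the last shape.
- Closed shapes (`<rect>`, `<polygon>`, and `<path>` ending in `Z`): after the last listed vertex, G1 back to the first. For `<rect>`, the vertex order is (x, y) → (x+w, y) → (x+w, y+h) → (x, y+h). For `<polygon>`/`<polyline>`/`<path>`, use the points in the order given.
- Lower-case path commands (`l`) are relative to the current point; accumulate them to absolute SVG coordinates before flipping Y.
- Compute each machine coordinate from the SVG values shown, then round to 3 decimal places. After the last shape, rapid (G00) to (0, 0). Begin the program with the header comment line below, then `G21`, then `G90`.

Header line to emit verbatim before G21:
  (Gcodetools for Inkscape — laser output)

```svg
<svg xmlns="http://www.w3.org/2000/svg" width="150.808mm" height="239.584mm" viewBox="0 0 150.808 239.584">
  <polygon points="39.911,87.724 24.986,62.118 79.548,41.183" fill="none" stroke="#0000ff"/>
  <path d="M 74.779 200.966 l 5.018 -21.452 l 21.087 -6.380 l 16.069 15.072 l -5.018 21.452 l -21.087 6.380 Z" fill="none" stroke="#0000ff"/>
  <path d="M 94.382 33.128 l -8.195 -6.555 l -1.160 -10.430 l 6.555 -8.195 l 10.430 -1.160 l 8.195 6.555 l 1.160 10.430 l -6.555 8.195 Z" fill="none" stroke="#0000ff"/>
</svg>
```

viewBox `0 0 150.808 239.584` with mm width/height → 1 unit = 1 mm. Flip: y_m = 239.584 − y_svg.

**Shape 1** — `<polygon>` closed polygon, stroke `#0000ff` → engrave (S337, F2525). Machine vertices: (39.911,151.860) → (24.986,177.466) → (79.548,198.401) → (39.911,151.860). Closed: final G1 returns to the first vertex.

**Shape 2** — `<path>` regular polygon, stroke `#0000ff` → engrave (S337, F2525). Machine vertices: (74.779,38.618) → (79.797,60.070) → (100.884,66.450) → (116.953,51.378) → (111.935,29.926) → (90.848,23.546) → (74.779,38.618). Closed: final G1 returns to the first vertex.

**Shape 3** — `<path>` regular polygon, stroke `#0000ff` → engrave (S337, F2525). Machine vertices: (94.382,206.456) → (86.187,213.011) → (85.027,223.441) → (91.582,231.636) → (102.012,232.796) → (110.207,226.241) → (111.367,215.811) → (104.812,207.616) → (94.382,206.456). Closed: final G1 returns to the first vertex.

(Gcodetools for Inkscape — laser output)
G21
G90
G00 X39.911 Y151.860
M3 S337
G01 X24.986 Y177.466 F2525
G01 X79.548 Y198.401 F2525
G01 X39.911 Y151.860 F2525
G00 X74.779 Y38.618
M3 S337
G01 X79.797 Y60.070 F2525
G01 X100.884 Y66.450 F2525
G01 X116.953 Y51.378 F2525
G01 X111.935 Y29.926 F2525
G01 X90.848 Y23.546 F2525
G01 X74.779 Y38.618 F2525
G00 X94.382 Y206.456
M3 S337
G01 X86.187 Y213.011 F2525
G01 X85.027 Y223.441 F2525
G01 X91.582 Y231.636 F2525
G01 X102.012 Y232.796 F2525
G01 X110.207 Y226.241 F2525
G01 X111.367 Y215.811 F2525
G01 X104.812 Y207.616 F2525
G01 X94.382 Y206.456 F2525
M5
G00 X0.000 Y0.000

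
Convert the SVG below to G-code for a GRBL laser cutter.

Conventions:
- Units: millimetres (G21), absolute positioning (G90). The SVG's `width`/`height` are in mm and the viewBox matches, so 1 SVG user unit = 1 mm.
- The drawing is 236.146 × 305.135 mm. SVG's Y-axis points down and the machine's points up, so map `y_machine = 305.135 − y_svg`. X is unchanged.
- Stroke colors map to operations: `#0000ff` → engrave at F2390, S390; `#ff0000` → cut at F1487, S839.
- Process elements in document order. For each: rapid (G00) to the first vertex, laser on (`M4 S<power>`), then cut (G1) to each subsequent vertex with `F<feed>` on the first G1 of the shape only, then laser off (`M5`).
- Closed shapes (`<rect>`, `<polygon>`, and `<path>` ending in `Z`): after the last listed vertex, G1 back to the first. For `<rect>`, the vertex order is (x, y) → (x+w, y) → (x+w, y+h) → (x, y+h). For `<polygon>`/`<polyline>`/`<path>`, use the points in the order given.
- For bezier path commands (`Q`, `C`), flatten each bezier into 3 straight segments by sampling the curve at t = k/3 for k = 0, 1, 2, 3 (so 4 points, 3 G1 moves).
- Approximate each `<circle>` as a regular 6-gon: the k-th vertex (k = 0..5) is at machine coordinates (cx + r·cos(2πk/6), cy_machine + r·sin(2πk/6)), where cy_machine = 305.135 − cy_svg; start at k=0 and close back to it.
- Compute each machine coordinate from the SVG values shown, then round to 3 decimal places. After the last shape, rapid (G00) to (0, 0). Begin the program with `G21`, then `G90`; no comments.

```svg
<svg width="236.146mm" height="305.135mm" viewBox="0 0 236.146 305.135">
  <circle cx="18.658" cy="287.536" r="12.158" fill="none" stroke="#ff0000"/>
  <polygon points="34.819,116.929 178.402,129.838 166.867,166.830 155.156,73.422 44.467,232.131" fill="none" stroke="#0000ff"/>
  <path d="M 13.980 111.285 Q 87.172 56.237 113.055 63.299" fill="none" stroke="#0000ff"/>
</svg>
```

viewBox `0 0 236.146 305.135` with mm width/height → 1 unit = 1 mm. Flip: y_m = 305.135 − y_svg.

**Shape 1** — `<circle>` circle, stroke `#ff0000` → cut (S839, F1487). Machine vertices: (30.816,17.599) → (24.737,28.128) → (12.579,28.128) → (6.500,17.599) → (12.579,7.070) → (24.737,7.070) → (30.816,17.599). Closed: final G1 returns to the first vertex.

**Shape 2** — `<polygon>` closed polygon, stroke `#0000ff` → engrave (S390, F2390). Machine vertices: (34.819,188.206) → (178.402,175.297) → (166.867,138.305) → (155.156,231.713) → (44.467,73.004) → (34.819,188.206). Closed: final G1 returns to the first vertex.

**Shape 3** — `<path>` quadratic bezier, stroke `#0000ff` → engrave (S390, F2390). Control points (SVG): P0=(13.980,111.285), P1=(87.172,56.237), P2=(113.055,63.299); sampled at t=k/3. Machine vertices: (13.980,193.850) → (57.518,223.648) → (90.543,239.643) → (113.055,241.836). Open path.

G21
G90
G00 X30.816 Y17.599
M4 S839
G1 X24.737 Y28.128 F1487
G1 X12.579 Y28.128
G1 X6.500 Y17.599
G1 X12.579 Y7.070
G1 X24.737 Y7.070
G1 X30.816 Y17.599
M5
G00 X34.819 Y188.206
M4 S390
G1 X178.402 Y175.297 F2390
G1 X166.867 Y138.305
G1 X155.156 Y231.713
G1 X44.467 Y73.004
G1 X34.819 Y188.206
M5
G00 X13.980 Y193.850
M4 S390
G1 X57.518 Y223.648 F2390
G1 X90.543 Y239.643
G1 X113.055 Y241.836
M5
G00 X0.000 Y0.000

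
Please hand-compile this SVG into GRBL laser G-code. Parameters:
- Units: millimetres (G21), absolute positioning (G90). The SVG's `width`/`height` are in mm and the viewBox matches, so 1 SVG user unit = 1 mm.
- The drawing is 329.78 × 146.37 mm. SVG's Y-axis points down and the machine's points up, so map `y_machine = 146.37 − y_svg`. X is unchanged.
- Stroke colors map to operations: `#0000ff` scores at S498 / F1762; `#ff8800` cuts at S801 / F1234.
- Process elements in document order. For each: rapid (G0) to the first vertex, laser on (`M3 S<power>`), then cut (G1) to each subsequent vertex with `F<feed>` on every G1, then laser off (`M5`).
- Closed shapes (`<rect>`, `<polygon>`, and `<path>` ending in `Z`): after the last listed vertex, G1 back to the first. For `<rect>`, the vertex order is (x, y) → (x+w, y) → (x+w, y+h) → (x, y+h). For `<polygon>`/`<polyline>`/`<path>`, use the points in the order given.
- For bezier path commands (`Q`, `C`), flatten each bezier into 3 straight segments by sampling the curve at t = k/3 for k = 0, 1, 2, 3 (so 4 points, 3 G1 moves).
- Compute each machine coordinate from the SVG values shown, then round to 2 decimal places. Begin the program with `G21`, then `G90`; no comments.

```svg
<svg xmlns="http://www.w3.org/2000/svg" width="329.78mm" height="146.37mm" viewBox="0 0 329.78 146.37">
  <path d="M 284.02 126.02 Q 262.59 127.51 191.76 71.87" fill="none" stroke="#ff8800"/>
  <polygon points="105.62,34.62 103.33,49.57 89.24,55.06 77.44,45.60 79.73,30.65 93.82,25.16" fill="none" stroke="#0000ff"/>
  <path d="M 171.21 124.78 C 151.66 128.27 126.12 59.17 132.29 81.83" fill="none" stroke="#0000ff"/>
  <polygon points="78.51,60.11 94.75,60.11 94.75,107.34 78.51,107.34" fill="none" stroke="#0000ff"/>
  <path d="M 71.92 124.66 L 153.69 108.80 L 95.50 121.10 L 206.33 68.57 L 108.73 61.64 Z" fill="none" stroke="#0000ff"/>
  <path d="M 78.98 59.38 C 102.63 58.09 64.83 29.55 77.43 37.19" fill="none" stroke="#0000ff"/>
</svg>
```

G21
G90
G0 X284.02 Y20.35
M3 S801
G1 X264.24 Y25.70 F1234
G1 X233.49 Y43.75 F1234
G1 X191.76 Y74.50 F1234
M5
G0 X105.62 Y111.75
M3 S498
G1 X103.33 Y96.80 F1762
G1 X89.24 Y91.31 F1762
G1 X77.44 Y100.77 F1762
G1 X79.73 Y115.72 F1762
G1 X93.82 Y121.21 F1762
G1 X105.62 Y111.75 F1762
M5
G0 X171.21 Y21.59
M3 S498
G1 X151.06 Y36.21 F1762
G1 X135.29 Y62.70 F1762
G1 X132.29 Y64.54 F1762
M5
G0 X78.51 Y86.26
M3 S498
G1 X94.75 Y86.26 F1762
G1 X94.75 Y39.03 F1762
G1 X78.51 Y39.03 F1762
G1 X78.51 Y86.26 F1762
M5
G0 X71.92 Y21.71
M3 S498
G1 X153.69 Y37.57 F1762
G1 X95.50 Y25.27 F1762
G1 X206.33 Y77.80 F1762
G1 X108.73 Y84.73 F1762
G1 X71.92 Y21.71 F1762
M5
G0 X78.98 Y86.99
M3 S498
G1 X86.29 Y95.01 F1762
G1 X77.49 Y107.11 F1762
G1 X77.43 Y109.18 F1762
M5

Since the viewBox matches the mm dimensions, user units are millimetres directly. The only transform is the Y-flip y_m = 146.37 − y_svg.

Shape 1 is a quadratic bezier drawn with `<path>`. Its stroke #ff8800 means cut at S801, F1234. After flipping Y the toolpath is (284.02,20.35) → (264.24,25.70) → (233.49,43.75) → (191.76,74.50).

Shape 2 is a regular polygon drawn with `<polygon>`. Its stroke #0000ff means score at S498, F1762. After flipping Y the toolpath is (105.62,111.75) → (103.33,96.80) → (89.24,91.31) → (77.44,100.77) → (79.73,115.72) → (93.82,121.21) → (105.62,111.75), returning to the start.

Shape 3 is a cubic bezier drawn with `<path>`. Its stroke #0000ff means score at S498, F1762. After flipping Y the toolpath is (171.21,21.59) → (151.06,36.21) → (135.29,62.70) → (132.29,64.54).

Shape 4 is a rectangle drawn with `<polygon>`. Its stroke #0000ff means score at S498, F1762. After flipping Y the toolpath is (78.51,86.26) → (94.75,86.26) → (94.75,39.03) → (78.51,39.03) → (78.51,86.26), returning to the start.

Shape 5 is a closed polygon drawn with `<path>`. Its stroke #0000ff means score at S498, F1762. After flipping Y the toolpath is (71.92,21.71) → (153.69,37.57) → (95.50,25.27) → (206.33,77.80) → (108.73,84.73) → (71.92,21.71), returning to the start.

Shape 6 is a cubic bezier drawn with `<path>`. Its stroke #0000ff means score at S498, F1762. After flipping Y the toolpath is (78.98,86.99) → (86.29,95.01) → (77.49,107.11) → (77.43,109.18).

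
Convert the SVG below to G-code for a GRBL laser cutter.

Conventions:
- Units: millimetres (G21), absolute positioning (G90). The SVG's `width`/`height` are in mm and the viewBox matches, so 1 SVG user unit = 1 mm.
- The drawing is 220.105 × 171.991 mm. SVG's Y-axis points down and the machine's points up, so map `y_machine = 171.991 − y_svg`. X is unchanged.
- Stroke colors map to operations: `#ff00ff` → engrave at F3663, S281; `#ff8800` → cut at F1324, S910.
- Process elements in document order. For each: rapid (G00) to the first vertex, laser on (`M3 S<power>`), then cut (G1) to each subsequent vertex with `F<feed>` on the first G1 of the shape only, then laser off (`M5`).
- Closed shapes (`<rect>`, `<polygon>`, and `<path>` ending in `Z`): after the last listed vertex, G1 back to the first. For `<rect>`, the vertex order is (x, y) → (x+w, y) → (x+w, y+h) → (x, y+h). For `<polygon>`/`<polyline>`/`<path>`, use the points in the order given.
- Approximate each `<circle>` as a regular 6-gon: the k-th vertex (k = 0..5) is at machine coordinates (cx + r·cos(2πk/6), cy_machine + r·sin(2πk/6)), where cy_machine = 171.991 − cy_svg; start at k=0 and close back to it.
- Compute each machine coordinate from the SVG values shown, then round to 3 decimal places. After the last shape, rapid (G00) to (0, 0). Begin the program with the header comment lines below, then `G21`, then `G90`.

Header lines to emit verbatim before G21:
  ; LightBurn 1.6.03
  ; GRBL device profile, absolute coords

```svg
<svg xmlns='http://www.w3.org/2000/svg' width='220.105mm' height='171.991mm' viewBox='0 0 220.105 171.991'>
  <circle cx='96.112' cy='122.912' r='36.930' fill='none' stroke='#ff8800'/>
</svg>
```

; LightBurn 1.6.03
; GRBL device profile, absolute coords
G21
G90
G00 X133.042 Y49.079
M3 S910
G1 X114.577 Y81.061 F1324
G1 X77.647 Y81.061
G1 X59.182 Y49.079
G1 X77.647 Y17.097
G1 X114.577 Y17.097
G1 X133.042 Y49.079
M5
G00 X0.000 Y0.000

Since the viewBox matches the mm dimensions, user units are millimetres directly. The only transform is the Y-flip y_m = 171.991 − y_svg.

Shape 1 is a circle drawn with `<circle>`. Its stroke #ff8800 means cut at S910, F1324. After flipping Y the toolpath is (133.042,49.079) → (114.577,81.061) → (77.647,81.061) → (59.182,49.079) → (77.647,17.097) → (114.577,17.097) → (133.042,49.079), returning to the start.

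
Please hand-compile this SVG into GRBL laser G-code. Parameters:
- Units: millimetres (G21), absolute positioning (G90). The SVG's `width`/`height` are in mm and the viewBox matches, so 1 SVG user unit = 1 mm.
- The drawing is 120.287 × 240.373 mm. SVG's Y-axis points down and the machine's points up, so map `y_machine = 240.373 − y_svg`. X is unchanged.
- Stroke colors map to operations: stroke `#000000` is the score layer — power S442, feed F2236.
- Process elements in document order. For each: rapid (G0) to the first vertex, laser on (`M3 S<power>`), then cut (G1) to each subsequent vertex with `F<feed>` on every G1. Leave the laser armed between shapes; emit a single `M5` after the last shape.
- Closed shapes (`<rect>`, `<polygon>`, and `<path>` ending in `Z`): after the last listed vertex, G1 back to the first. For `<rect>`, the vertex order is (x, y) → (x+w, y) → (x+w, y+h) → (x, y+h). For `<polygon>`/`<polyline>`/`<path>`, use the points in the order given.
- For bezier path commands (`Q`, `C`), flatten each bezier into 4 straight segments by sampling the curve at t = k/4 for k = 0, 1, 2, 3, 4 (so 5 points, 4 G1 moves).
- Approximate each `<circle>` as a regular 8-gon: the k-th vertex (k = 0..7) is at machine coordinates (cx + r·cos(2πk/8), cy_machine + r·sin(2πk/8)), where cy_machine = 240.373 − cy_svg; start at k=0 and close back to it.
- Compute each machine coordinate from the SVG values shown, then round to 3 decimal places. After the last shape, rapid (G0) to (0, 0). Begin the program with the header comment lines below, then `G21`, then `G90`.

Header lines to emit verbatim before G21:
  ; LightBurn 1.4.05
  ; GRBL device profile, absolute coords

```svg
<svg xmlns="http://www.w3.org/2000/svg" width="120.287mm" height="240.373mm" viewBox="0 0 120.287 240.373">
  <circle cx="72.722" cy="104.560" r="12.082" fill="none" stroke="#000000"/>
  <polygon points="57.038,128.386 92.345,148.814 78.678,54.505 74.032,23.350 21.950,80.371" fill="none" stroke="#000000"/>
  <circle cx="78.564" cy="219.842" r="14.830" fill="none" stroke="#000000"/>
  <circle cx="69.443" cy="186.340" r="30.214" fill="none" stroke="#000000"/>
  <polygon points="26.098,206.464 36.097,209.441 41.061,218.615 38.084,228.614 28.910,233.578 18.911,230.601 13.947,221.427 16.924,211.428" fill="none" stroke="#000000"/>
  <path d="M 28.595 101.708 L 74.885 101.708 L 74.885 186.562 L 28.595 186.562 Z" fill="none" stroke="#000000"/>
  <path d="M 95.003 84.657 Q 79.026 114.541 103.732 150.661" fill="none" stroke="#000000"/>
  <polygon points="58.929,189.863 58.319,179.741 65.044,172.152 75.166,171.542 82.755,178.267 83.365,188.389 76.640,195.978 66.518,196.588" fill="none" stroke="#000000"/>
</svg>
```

; LightBurn 1.4.05
; GRBL device profile, absolute coords
G21
G90
G0 X84.804 Y135.813
M3 S442
G1 X81.265 Y144.356 F2236
G1 X72.722 Y147.895 F2236
G1 X64.179 Y144.356 F2236
G1 X60.640 Y135.813 F2236
G1 X64.179 Y127.270 F2236
G1 X72.722 Y123.731 F2236
G1 X81.265 Y127.270 F2236
G1 X84.804 Y135.813 F2236
G0 X57.038 Y111.987
M3 S442
G1 X92.345 Y91.559 F2236
G1 X78.678 Y185.868 F2236
G1 X74.032 Y217.023 F2236
G1 X21.950 Y160.002 F2236
G1 X57.038 Y111.987 F2236
G0 X93.394 Y20.531
M3 S442
G1 X89.050 Y31.017 F2236
G1 X78.564 Y35.361 F2236
G1 X68.078 Y31.017 F2236
G1 X63.734 Y20.531 F2236
G1 X68.078 Y10.045 F2236
G1 X78.564 Y5.701 F2236
G1 X89.050 Y10.045 F2236
G1 X93.394 Y20.531 F2236
G0 X99.657 Y54.033
M3 S442
G1 X90.808 Y75.398 F2236
G1 X69.443 Y84.247 F2236
G1 X48.078 Y75.398 F2236
G1 X39.229 Y54.033 F2236
G1 X48.078 Y32.668 F2236
G1 X69.443 Y23.819 F2236
G1 X90.808 Y32.668 F2236
G1 X99.657 Y54.033 F2236
G0 X26.098 Y33.909
M3 S442
G1 X36.097 Y30.932 F2236
G1 X41.061 Y21.758 F2236
G1 X38.084 Y11.759 F2236
G1 X28.910 Y6.795 F2236
G1 X18.911 Y9.772 F2236
G1 X13.947 Y18.946 F2236
G1 X16.924 Y28.945 F2236
G1 X26.098 Y33.909 F2236
G0 X28.595 Y138.665
M3 S442
G1 X74.885 Y138.665 F2236
G1 X74.885 Y53.811 F2236
G1 X28.595 Y53.811 F2236
G1 X28.595 Y138.665 F2236
G0 X95.003 Y155.716
M3 S442
G1 X89.557 Y140.384 F2236
G1 X89.197 Y124.273 F2236
G1 X93.922 Y107.382 F2236
G1 X103.732 Y89.712 F2236
G0 X58.929 Y50.510
M3 S442
G1 X58.319 Y60.632 F2236
G1 X65.044 Y68.221 F2236
G1 X75.166 Y68.831 F2236
G1 X82.755 Y62.106 F2236
G1 X83.365 Y51.984 F2236
G1 X76.640 Y44.395 F2236
G1 X66.518 Y43.785 F2236
G1 X58.929 Y50.510 F2236
M5
G0 X0.000 Y0.000

viewBox `0 0 120.287 240.373` with mm width/height → 1 unit = 1 mm. Flip: y_m = 240.373 − y_svg.

**Shape 1** — `<circle>` circle, stroke `#000000` → score (S442, F2236). Machine vertices: (84.804,135.813) → (81.265,144.356) → (72.722,147.895) → (64.179,144.356) → (60.640,135.813) → (64.179,127.270) → (72.722,123.731) → (81.265,127.270) → (84.804,135.813). Closed: final G1 returns to the first vertex.

**Shape 2** — `<polygon>` closed polygon, stroke `#000000` → score (S442, F2236). Machine vertices: (57.038,111.987) → (92.345,91.559) → (78.678,185.868) → (74.032,217.023) → (21.950,160.002) → (57.038,111.987). Closed: final G1 returns to the first vertex.

**Shape 3** — `<circle>` circle, stroke `#000000` → score (S442, F2236). Machine vertices: (93.394,20.531) → (89.050,31.017) → (78.564,35.361) → (68.078,31.017) → (63.734,20.531) → (68.078,10.045) → (78.564,5.701) → (89.050,10.045) → (93.394,20.531). Closed: final G1 returns to the first vertex.

**Shape 4** — `<circle>` circle, stroke `#000000` → score (S442, F2236). Machine vertices: (99.657,54.033) → (90.808,75.398) → (69.443,84.247) → (48.078,75.398) → (39.229,54.033) → (48.078,32.668) → (69.443,23.819) → (90.808,32.668) → (99.657,54.033). Closed: final G1 returns to the first vertex.

**Shape 5** — `<polygon>` regular polygon, stroke `#000000` → score (S442, F2236). Machine vertices: (26.098,33.909) → (36.097,30.932) → (41.061,21.758) → (38.084,11.759) → (28.910,6.795) → (18.911,9.772) → (13.947,18.946) → (16.924,28.945) → (26.098,33.909). Closed: final G1 returns to the first vertex.

**Shape 6** — `<path>` rectangle, stroke `#000000` → score (S442, F2236). Machine vertices: (28.595,138.665) → (74.885,138.665) → (74.885,53.811) → (28.595,53.811) → (28.595,138.665). Closed: final G1 returns to the first vertex.

**Shape 7** — `<path>` quadratic bezier, stroke `#000000` → score (S442, F2236). Control points (SVG): P0=(95.003,84.657), P1=(79.026,114.541), P2=(103.732,150.661); sampled at t=k/4. Machine vertices: (95.003,155.716) → (89.557,140.384) → (89.197,124.273) → (93.922,107.382) → (103.732,89.712). Open path.

**Shape 8** — `<polygon>` regular polygon, stroke `#000000` → score (S442, F2236). Machine vertices: (58.929,50.510) → (58.319,60.632) → (65.044,68.221) → (75.166,68.831) → (82.755,62.106) → (83.365,51.984) → (76.640,44.395) → (66.518,43.785) → (58.929,50.510). Closed: final G1 returns to the first vertex.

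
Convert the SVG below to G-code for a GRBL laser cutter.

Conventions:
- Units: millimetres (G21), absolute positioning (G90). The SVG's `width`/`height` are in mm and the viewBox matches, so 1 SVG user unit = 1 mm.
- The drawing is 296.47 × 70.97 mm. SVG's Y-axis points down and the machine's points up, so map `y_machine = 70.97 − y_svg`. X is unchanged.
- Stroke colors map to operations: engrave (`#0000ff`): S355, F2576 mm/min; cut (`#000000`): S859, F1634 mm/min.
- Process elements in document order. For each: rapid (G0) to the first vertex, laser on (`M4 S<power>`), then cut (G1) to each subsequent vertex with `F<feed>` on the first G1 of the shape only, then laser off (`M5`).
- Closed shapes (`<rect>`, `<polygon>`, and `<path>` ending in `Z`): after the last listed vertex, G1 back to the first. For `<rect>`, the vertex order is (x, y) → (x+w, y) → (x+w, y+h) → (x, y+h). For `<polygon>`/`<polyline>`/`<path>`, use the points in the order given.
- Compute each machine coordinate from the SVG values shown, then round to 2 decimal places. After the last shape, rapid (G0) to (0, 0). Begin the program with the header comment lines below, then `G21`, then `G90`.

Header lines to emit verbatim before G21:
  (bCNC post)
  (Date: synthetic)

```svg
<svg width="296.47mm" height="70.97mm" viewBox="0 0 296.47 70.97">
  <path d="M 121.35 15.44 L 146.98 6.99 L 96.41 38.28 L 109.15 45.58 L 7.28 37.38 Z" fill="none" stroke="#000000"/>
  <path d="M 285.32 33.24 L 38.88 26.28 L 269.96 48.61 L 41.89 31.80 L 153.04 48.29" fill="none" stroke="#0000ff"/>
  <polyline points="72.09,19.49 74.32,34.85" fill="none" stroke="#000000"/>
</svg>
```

(bCNC post)
(Date: synthetic)
G21
G90
G0 X121.35 Y55.53
M4 S859
G1 X146.98 Y63.98 F1634
G1 X96.41 Y32.69
G1 X109.15 Y25.39
G1 X7.28 Y33.59
G1 X121.35 Y55.53
M5
G0 X285.32 Y37.73
M4 S355
G1 X38.88 Y44.69 F2576
G1 X269.96 Y22.36
G1 X41.89 Y39.17
G1 X153.04 Y22.68
M5
G0 X72.09 Y51.48
M4 S859
G1 X74.32 Y36.12 F1634
M5
G0 X0.00 Y0.00

viewBox `0 0 296.47 70.97` with mm width/height → 1 unit = 1 mm. Flip: y_m = 70.97 − y_svg.

**Shape 1** — `<path>` closed polygon, stroke `#000000` → cut (S859, F1634). Machine vertices: (121.35,55.53) → (146.98,63.98) → (96.41,32.69) → (109.15,25.39) → (7.28,33.59) → (121.35,55.53). Closed: final G1 returns to the first vertex.

**Shape 2** — `<path>` open polyline, stroke `#0000ff` → engrave (S355, F2576). Machine vertices: (285.32,37.73) → (38.88,44.69) → (269.96,22.36) → (41.89,39.17) → (153.04,22.68). Open path.

**Shape 3** — `<polyline>` line segment, stroke `#000000` → cut (S859, F1634). Machine vertices: (72.09,51.48) → (74.32,36.12). Open path.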